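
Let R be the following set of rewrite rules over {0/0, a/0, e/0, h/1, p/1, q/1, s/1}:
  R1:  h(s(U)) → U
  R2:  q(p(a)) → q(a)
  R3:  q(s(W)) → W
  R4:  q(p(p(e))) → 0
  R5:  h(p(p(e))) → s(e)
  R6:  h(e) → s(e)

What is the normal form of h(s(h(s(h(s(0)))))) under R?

1. h(s(h(s(h(s(0))))))  →  h(s(h(s(0))))   [R1 at ε]
2. h(s(h(s(0))))  →  h(s(0))   [R1 at ε]
3. h(s(0))  →  0   [R1 at ε]

0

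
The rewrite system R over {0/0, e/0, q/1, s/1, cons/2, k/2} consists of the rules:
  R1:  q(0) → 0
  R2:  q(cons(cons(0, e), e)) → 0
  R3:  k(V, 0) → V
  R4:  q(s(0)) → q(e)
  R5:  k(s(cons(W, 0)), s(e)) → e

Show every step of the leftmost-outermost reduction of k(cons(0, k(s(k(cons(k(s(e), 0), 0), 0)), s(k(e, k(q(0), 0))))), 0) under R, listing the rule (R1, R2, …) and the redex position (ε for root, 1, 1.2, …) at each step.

cons(0, e)

1. k(cons(0, k(s(k(cons(k(s(e), 0), 0), 0)), s(k(e, k(q(0), 0))))), 0)  →  cons(0, k(s(k(cons(k(s(e), 0), 0), 0)), s(k(e, k(q(0), 0)))))   [R3 at ε]
2. cons(0, k(s(k(cons(k(s(e), 0), 0), 0)), s(k(e, k(q(0), 0)))))  →  cons(0, k(s(cons(k(s(e), 0), 0)), s(k(e, k(q(0), 0)))))   [R3 at 2.1.1]
3. cons(0, k(s(cons(k(s(e), 0), 0)), s(k(e, k(q(0), 0)))))  →  cons(0, k(s(cons(s(e), 0)), s(k(e, k(q(0), 0)))))   [R3 at 2.1.1.1]
4. cons(0, k(s(cons(s(e), 0)), s(k(e, k(q(0), 0)))))  →  cons(0, k(s(cons(s(e), 0)), s(k(e, q(0)))))   [R3 at 2.2.1.2]
5. cons(0, k(s(cons(s(e), 0)), s(k(e, q(0)))))  →  cons(0, k(s(cons(s(e), 0)), s(k(e, 0))))   [R1 at 2.2.1.2]
6. cons(0, k(s(cons(s(e), 0)), s(k(e, 0))))  →  cons(0, k(s(cons(s(e), 0)), s(e)))   [R3 at 2.2.1]
7. cons(0, k(s(cons(s(e), 0)), s(e)))  →  cons(0, e)   [R5 at 2]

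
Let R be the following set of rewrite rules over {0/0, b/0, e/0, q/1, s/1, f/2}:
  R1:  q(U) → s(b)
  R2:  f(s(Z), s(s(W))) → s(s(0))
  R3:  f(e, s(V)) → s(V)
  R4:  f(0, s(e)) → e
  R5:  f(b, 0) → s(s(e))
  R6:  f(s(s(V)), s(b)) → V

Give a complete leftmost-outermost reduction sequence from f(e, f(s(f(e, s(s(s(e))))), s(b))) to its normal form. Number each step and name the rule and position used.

s(s(e))

1. f(e, f(s(f(e, s(s(s(e))))), s(b)))  →  f(e, f(s(s(s(s(e)))), s(b)))   [R3 at 2.1.1]
2. f(e, f(s(s(s(s(e)))), s(b)))  →  f(e, s(s(e)))   [R6 at 2]
3. f(e, s(s(e)))  →  s(s(e))   [R3 at ε]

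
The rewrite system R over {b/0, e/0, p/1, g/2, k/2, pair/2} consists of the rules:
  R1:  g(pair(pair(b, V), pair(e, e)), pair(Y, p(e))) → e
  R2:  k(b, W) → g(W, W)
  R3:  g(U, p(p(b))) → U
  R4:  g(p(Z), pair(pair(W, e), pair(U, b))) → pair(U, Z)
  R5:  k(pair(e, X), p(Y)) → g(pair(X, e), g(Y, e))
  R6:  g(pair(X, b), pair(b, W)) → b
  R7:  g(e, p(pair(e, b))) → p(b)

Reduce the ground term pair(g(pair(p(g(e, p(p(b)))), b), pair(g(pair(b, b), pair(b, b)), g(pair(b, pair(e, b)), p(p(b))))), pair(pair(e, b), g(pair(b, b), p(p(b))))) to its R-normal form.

pair(b, pair(pair(e, b), pair(b, b)))

1. pair(g(pair(p(g(e, p(p(b)))), b), pair(g(pair(b, b), pair(b, b)), g(pair(b, pair(e, b)), p(p(b))))), pair(pair(e, b), g(pair(b, b), p(p(b)))))  →  pair(g(pair(p(e), b), pair(g(pair(b, b), pair(b, b)), g(pair(b, pair(e, b)), p(p(b))))), pair(pair(e, b), g(pair(b, b), p(p(b)))))   [R3 at 1.1.1.1]
2. pair(g(pair(p(e), b), pair(g(pair(b, b), pair(b, b)), g(pair(b, pair(e, b)), p(p(b))))), pair(pair(e, b), g(pair(b, b), p(p(b)))))  →  pair(g(pair(p(e), b), pair(b, g(pair(b, pair(e, b)), p(p(b))))), pair(pair(e, b), g(pair(b, b), p(p(b)))))   [R6 at 1.2.1]
3. pair(g(pair(p(e), b), pair(b, g(pair(b, pair(e, b)), p(p(b))))), pair(pair(e, b), g(pair(b, b), p(p(b)))))  →  pair(b, pair(pair(e, b), g(pair(b, b), p(p(b)))))   [R6 at 1]
4. pair(b, pair(pair(e, b), g(pair(b, b), p(p(b)))))  →  pair(b, pair(pair(e, b), pair(b, b)))   [R3 at 2.2]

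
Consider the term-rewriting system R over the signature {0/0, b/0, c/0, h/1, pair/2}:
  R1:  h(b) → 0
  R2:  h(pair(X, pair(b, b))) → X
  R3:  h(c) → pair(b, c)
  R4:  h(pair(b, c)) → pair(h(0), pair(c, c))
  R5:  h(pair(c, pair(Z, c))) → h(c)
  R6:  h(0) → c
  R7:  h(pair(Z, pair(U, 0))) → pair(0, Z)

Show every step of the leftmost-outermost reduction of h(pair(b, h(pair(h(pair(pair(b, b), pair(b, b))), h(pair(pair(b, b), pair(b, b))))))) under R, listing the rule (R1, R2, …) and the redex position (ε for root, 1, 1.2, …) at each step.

1. h(pair(b, h(pair(h(pair(pair(b, b), pair(b, b))), h(pair(pair(b, b), pair(b, b)))))))  →  h(pair(b, h(pair(pair(b, b), h(pair(pair(b, b), pair(b, b)))))))   [R2 at 1.2.1.1]
2. h(pair(b, h(pair(pair(b, b), h(pair(pair(b, b), pair(b, b)))))))  →  h(pair(b, h(pair(pair(b, b), pair(b, b)))))   [R2 at 1.2.1.2]
3. h(pair(b, h(pair(pair(b, b), pair(b, b)))))  →  h(pair(b, pair(b, b)))   [R2 at 1.2]
4. h(pair(b, pair(b, b)))  →  b   [R2 at ε]

b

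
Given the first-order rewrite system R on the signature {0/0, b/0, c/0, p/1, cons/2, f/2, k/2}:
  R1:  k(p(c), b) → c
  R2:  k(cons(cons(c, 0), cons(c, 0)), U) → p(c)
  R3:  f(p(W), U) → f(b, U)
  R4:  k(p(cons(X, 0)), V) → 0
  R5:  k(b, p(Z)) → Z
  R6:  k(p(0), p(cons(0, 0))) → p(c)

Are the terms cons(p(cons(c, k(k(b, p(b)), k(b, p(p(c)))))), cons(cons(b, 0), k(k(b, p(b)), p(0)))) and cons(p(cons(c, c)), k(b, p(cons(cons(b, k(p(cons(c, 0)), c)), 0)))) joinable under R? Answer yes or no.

Reduce t₁ = cons(p(cons(c, k(k(b, p(b)), k(b, p(p(c)))))), cons(cons(b, 0), k(k(b, p(b)), p(0)))):
1. cons(p(cons(c, k(k(b, p(b)), k(b, p(p(c)))))), cons(cons(b, 0), k(k(b, p(b)), p(0))))  →  cons(p(cons(c, k(b, k(b, p(p(c)))))), cons(cons(b, 0), k(k(b, p(b)), p(0))))   [R5 at 1.1.2.1]
2. cons(p(cons(c, k(b, k(b, p(p(c)))))), cons(cons(b, 0), k(k(b, p(b)), p(0))))  →  cons(p(cons(c, k(b, p(c)))), cons(cons(b, 0), k(k(b, p(b)), p(0))))   [R5 at 1.1.2.2]
3. cons(p(cons(c, k(b, p(c)))), cons(cons(b, 0), k(k(b, p(b)), p(0))))  →  cons(p(cons(c, c)), cons(cons(b, 0), k(k(b, p(b)), p(0))))   [R5 at 1.1.2]
4. cons(p(cons(c, c)), cons(cons(b, 0), k(k(b, p(b)), p(0))))  →  cons(p(cons(c, c)), cons(cons(b, 0), k(b, p(0))))   [R5 at 2.2.1]
5. cons(p(cons(c, c)), cons(cons(b, 0), k(b, p(0))))  →  cons(p(cons(c, c)), cons(cons(b, 0), 0))   [R5 at 2.2]

Reduce t₂ = cons(p(cons(c, c)), k(b, p(cons(cons(b, k(p(cons(c, 0)), c)), 0)))):
1. cons(p(cons(c, c)), k(b, p(cons(cons(b, k(p(cons(c, 0)), c)), 0))))  →  cons(p(cons(c, c)), cons(cons(b, k(p(cons(c, 0)), c)), 0))   [R5 at 2]
2. cons(p(cons(c, c)), cons(cons(b, k(p(cons(c, 0)), c)), 0))  →  cons(p(cons(c, c)), cons(cons(b, 0), 0))   [R4 at 2.1.2]

yes — NF(t₁) = cons(p(cons(c, c)), cons(cons(b, 0), 0)), NF(t₂) = cons(p(cons(c, c)), cons(cons(b, 0), 0))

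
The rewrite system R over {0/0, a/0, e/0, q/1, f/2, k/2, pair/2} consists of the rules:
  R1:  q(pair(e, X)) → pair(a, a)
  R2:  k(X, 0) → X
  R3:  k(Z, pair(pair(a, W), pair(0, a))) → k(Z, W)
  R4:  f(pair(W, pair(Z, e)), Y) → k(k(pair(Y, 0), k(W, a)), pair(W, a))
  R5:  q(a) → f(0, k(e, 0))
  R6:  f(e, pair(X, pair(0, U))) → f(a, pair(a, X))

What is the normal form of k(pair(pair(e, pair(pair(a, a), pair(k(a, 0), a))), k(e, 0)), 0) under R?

pair(pair(e, pair(pair(a, a), pair(a, a))), e)

1. k(pair(pair(e, pair(pair(a, a), pair(k(a, 0), a))), k(e, 0)), 0)  →  pair(pair(e, pair(pair(a, a), pair(k(a, 0), a))), k(e, 0))   [R2 at ε]
2. pair(pair(e, pair(pair(a, a), pair(k(a, 0), a))), k(e, 0))  →  pair(pair(e, pair(pair(a, a), pair(a, a))), k(e, 0))   [R2 at 1.2.2.1]
3. pair(pair(e, pair(pair(a, a), pair(a, a))), k(e, 0))  →  pair(pair(e, pair(pair(a, a), pair(a, a))), e)   [R2 at 2]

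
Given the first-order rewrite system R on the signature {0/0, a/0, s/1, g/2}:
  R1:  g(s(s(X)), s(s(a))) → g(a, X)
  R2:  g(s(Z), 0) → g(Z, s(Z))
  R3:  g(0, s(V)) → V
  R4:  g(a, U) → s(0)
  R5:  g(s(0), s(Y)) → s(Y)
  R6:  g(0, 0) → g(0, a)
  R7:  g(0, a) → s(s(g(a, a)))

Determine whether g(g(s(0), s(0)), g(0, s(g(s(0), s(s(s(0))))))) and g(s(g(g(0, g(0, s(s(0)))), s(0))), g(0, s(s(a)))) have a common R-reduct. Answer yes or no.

no — NF(t₁) = s(s(s(0))), NF(t₂) = s(a)

Reduce t₁ = g(g(s(0), s(0)), g(0, s(g(s(0), s(s(s(0))))))):
1. g(g(s(0), s(0)), g(0, s(g(s(0), s(s(s(0)))))))  →  g(s(0), g(0, s(g(s(0), s(s(s(0)))))))   [R5 at 1]
2. g(s(0), g(0, s(g(s(0), s(s(s(0)))))))  →  g(s(0), g(s(0), s(s(s(0)))))   [R3 at 2]
3. g(s(0), g(s(0), s(s(s(0)))))  →  g(s(0), s(s(s(0))))   [R5 at 2]
4. g(s(0), s(s(s(0))))  →  s(s(s(0)))   [R5 at ε]

Reduce t₂ = g(s(g(g(0, g(0, s(s(0)))), s(0))), g(0, s(s(a)))):
1. g(s(g(g(0, g(0, s(s(0)))), s(0))), g(0, s(s(a))))  →  g(s(g(g(0, s(0)), s(0))), g(0, s(s(a))))   [R3 at 1.1.1.2]
2. g(s(g(g(0, s(0)), s(0))), g(0, s(s(a))))  →  g(s(g(0, s(0))), g(0, s(s(a))))   [R3 at 1.1.1]
3. g(s(g(0, s(0))), g(0, s(s(a))))  →  g(s(0), g(0, s(s(a))))   [R3 at 1.1]
4. g(s(0), g(0, s(s(a))))  →  g(s(0), s(a))   [R3 at 2]
5. g(s(0), s(a))  →  s(a)   [R5 at ε]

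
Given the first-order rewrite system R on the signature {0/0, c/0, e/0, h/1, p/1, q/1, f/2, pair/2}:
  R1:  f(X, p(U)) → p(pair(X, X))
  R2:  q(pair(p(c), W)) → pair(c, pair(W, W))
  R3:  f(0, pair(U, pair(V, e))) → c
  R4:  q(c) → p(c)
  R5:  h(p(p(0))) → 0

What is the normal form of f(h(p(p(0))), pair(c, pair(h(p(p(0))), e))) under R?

1. f(h(p(p(0))), pair(c, pair(h(p(p(0))), e)))  →  f(0, pair(c, pair(h(p(p(0))), e)))   [R5 at 1]
2. f(0, pair(c, pair(h(p(p(0))), e)))  →  c   [R3 at ε]

c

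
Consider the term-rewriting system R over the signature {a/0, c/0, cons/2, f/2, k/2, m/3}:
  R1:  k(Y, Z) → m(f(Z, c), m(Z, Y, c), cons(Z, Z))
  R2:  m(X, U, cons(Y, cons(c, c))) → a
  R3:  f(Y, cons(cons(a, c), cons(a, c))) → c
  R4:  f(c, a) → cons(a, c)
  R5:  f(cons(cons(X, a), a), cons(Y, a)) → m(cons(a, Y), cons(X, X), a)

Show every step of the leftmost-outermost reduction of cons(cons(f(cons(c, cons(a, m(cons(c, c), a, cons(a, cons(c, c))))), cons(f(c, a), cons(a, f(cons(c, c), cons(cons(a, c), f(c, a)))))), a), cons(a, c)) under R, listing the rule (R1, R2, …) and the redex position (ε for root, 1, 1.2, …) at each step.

1. cons(cons(f(cons(c, cons(a, m(cons(c, c), a, cons(a, cons(c, c))))), cons(f(c, a), cons(a, f(cons(c, c), cons(cons(a, c), f(c, a)))))), a), cons(a, c))  →  cons(cons(f(cons(c, cons(a, a)), cons(f(c, a), cons(a, f(cons(c, c), cons(cons(a, c), f(c, a)))))), a), cons(a, c))   [R2 at 1.1.1.2.2]
2. cons(cons(f(cons(c, cons(a, a)), cons(f(c, a), cons(a, f(cons(c, c), cons(cons(a, c), f(c, a)))))), a), cons(a, c))  →  cons(cons(f(cons(c, cons(a, a)), cons(cons(a, c), cons(a, f(cons(c, c), cons(cons(a, c), f(c, a)))))), a), cons(a, c))   [R4 at 1.1.2.1]
3. cons(cons(f(cons(c, cons(a, a)), cons(cons(a, c), cons(a, f(cons(c, c), cons(cons(a, c), f(c, a)))))), a), cons(a, c))  →  cons(cons(f(cons(c, cons(a, a)), cons(cons(a, c), cons(a, f(cons(c, c), cons(cons(a, c), cons(a, c)))))), a), cons(a, c))   [R4 at 1.1.2.2.2.2.2]
4. cons(cons(f(cons(c, cons(a, a)), cons(cons(a, c), cons(a, f(cons(c, c), cons(cons(a, c), cons(a, c)))))), a), cons(a, c))  →  cons(cons(f(cons(c, cons(a, a)), cons(cons(a, c), cons(a, c))), a), cons(a, c))   [R3 at 1.1.2.2.2]
5. cons(cons(f(cons(c, cons(a, a)), cons(cons(a, c), cons(a, c))), a), cons(a, c))  →  cons(cons(c, a), cons(a, c))   [R3 at 1.1]

cons(cons(c, a), cons(a, c))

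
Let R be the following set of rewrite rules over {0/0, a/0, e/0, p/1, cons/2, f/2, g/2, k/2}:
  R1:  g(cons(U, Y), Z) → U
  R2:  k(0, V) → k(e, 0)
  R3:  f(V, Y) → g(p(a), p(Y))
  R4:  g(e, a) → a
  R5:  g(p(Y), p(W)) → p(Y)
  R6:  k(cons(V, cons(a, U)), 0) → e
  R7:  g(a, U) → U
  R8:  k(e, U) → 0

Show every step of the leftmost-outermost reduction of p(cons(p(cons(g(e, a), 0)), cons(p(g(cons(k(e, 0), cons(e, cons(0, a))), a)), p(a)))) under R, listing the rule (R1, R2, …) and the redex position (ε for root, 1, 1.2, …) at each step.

1. p(cons(p(cons(g(e, a), 0)), cons(p(g(cons(k(e, 0), cons(e, cons(0, a))), a)), p(a))))  →  p(cons(p(cons(a, 0)), cons(p(g(cons(k(e, 0), cons(e, cons(0, a))), a)), p(a))))   [R4 at 1.1.1.1]
2. p(cons(p(cons(a, 0)), cons(p(g(cons(k(e, 0), cons(e, cons(0, a))), a)), p(a))))  →  p(cons(p(cons(a, 0)), cons(p(k(e, 0)), p(a))))   [R1 at 1.2.1.1]
3. p(cons(p(cons(a, 0)), cons(p(k(e, 0)), p(a))))  →  p(cons(p(cons(a, 0)), cons(p(0), p(a))))   [R8 at 1.2.1.1]

p(cons(p(cons(a, 0)), cons(p(0), p(a))))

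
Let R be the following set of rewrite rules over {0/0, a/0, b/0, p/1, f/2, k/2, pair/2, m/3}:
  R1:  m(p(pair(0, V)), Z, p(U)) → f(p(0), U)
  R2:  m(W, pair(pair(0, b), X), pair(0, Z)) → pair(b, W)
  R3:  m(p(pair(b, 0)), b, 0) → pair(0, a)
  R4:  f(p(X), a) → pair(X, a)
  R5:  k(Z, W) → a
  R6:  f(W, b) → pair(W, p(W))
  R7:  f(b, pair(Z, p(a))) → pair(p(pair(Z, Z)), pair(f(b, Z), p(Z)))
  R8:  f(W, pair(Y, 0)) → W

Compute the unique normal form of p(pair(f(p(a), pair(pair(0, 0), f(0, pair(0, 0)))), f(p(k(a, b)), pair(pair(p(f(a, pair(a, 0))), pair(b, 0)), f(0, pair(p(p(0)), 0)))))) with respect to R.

1. p(pair(f(p(a), pair(pair(0, 0), f(0, pair(0, 0)))), f(p(k(a, b)), pair(pair(p(f(a, pair(a, 0))), pair(b, 0)), f(0, pair(p(p(0)), 0))))))  →  p(pair(f(p(a), pair(pair(0, 0), 0)), f(p(k(a, b)), pair(pair(p(f(a, pair(a, 0))), pair(b, 0)), f(0, pair(p(p(0)), 0))))))   [R8 at 1.1.2.2]
2. p(pair(f(p(a), pair(pair(0, 0), 0)), f(p(k(a, b)), pair(pair(p(f(a, pair(a, 0))), pair(b, 0)), f(0, pair(p(p(0)), 0))))))  →  p(pair(p(a), f(p(k(a, b)), pair(pair(p(f(a, pair(a, 0))), pair(b, 0)), f(0, pair(p(p(0)), 0))))))   [R8 at 1.1]
3. p(pair(p(a), f(p(k(a, b)), pair(pair(p(f(a, pair(a, 0))), pair(b, 0)), f(0, pair(p(p(0)), 0))))))  →  p(pair(p(a), f(p(a), pair(pair(p(f(a, pair(a, 0))), pair(b, 0)), f(0, pair(p(p(0)), 0))))))   [R5 at 1.2.1.1]
4. p(pair(p(a), f(p(a), pair(pair(p(f(a, pair(a, 0))), pair(b, 0)), f(0, pair(p(p(0)), 0))))))  →  p(pair(p(a), f(p(a), pair(pair(p(a), pair(b, 0)), f(0, pair(p(p(0)), 0))))))   [R8 at 1.2.2.1.1.1]
5. p(pair(p(a), f(p(a), pair(pair(p(a), pair(b, 0)), f(0, pair(p(p(0)), 0))))))  →  p(pair(p(a), f(p(a), pair(pair(p(a), pair(b, 0)), 0))))   [R8 at 1.2.2.2]
6. p(pair(p(a), f(p(a), pair(pair(p(a), pair(b, 0)), 0))))  →  p(pair(p(a), p(a)))   [R8 at 1.2]

p(pair(p(a), p(a)))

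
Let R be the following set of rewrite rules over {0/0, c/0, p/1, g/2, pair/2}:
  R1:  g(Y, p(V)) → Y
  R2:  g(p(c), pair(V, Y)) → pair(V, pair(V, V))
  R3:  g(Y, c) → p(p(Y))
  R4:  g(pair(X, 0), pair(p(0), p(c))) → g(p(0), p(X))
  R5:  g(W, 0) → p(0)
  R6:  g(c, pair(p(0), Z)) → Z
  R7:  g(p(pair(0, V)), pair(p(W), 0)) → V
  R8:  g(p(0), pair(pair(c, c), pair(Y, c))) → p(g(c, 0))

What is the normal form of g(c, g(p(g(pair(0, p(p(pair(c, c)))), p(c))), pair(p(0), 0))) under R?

1. g(c, g(p(g(pair(0, p(p(pair(c, c)))), p(c))), pair(p(0), 0)))  →  g(c, g(p(pair(0, p(p(pair(c, c))))), pair(p(0), 0)))   [R1 at 2.1.1]
2. g(c, g(p(pair(0, p(p(pair(c, c))))), pair(p(0), 0)))  →  g(c, p(p(pair(c, c))))   [R7 at 2]
3. g(c, p(p(pair(c, c))))  →  c   [R1 at ε]

c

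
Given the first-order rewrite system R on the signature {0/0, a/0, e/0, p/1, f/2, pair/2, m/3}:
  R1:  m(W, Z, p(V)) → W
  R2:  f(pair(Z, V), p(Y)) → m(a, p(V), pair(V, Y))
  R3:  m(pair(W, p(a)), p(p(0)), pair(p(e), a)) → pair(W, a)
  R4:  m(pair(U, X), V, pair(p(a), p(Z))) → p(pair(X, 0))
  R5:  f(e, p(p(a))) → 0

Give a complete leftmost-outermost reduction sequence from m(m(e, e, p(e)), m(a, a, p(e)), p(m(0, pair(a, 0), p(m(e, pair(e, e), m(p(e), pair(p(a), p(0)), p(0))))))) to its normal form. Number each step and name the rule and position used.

1. m(m(e, e, p(e)), m(a, a, p(e)), p(m(0, pair(a, 0), p(m(e, pair(e, e), m(p(e), pair(p(a), p(0)), p(0)))))))  →  m(e, e, p(e))   [R1 at ε]
2. m(e, e, p(e))  →  e   [R1 at ε]

e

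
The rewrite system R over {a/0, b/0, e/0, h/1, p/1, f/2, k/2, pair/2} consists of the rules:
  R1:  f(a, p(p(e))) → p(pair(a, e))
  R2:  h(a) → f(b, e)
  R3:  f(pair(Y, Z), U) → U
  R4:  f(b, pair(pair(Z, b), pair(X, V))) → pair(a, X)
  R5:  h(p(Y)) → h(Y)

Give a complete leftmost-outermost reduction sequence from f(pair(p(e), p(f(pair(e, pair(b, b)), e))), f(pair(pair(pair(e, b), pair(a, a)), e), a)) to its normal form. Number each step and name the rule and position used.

1. f(pair(p(e), p(f(pair(e, pair(b, b)), e))), f(pair(pair(pair(e, b), pair(a, a)), e), a))  →  f(pair(pair(pair(e, b), pair(a, a)), e), a)   [R3 at ε]
2. f(pair(pair(pair(e, b), pair(a, a)), e), a)  →  a   [R3 at ε]

a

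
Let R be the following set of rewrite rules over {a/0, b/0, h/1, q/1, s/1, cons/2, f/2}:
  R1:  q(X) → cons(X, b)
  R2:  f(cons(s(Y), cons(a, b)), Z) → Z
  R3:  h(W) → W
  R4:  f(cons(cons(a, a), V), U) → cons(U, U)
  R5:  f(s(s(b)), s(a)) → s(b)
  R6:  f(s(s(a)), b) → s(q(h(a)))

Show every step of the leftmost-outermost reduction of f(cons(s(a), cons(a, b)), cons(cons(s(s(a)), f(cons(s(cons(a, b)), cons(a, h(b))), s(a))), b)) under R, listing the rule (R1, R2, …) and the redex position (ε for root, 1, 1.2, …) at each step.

1. f(cons(s(a), cons(a, b)), cons(cons(s(s(a)), f(cons(s(cons(a, b)), cons(a, h(b))), s(a))), b))  →  cons(cons(s(s(a)), f(cons(s(cons(a, b)), cons(a, h(b))), s(a))), b)   [R2 at ε]
2. cons(cons(s(s(a)), f(cons(s(cons(a, b)), cons(a, h(b))), s(a))), b)  →  cons(cons(s(s(a)), f(cons(s(cons(a, b)), cons(a, b)), s(a))), b)   [R3 at 1.2.1.2.2]
3. cons(cons(s(s(a)), f(cons(s(cons(a, b)), cons(a, b)), s(a))), b)  →  cons(cons(s(s(a)), s(a)), b)   [R2 at 1.2]

cons(cons(s(s(a)), s(a)), b)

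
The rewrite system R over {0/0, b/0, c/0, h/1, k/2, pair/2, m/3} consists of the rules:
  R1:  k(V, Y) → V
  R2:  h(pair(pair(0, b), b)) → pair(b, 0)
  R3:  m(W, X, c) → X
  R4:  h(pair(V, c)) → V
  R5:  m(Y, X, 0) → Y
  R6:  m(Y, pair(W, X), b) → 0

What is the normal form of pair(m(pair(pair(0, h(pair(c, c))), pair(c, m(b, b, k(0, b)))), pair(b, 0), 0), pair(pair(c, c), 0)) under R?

1. pair(m(pair(pair(0, h(pair(c, c))), pair(c, m(b, b, k(0, b)))), pair(b, 0), 0), pair(pair(c, c), 0))  →  pair(pair(pair(0, h(pair(c, c))), pair(c, m(b, b, k(0, b)))), pair(pair(c, c), 0))   [R5 at 1]
2. pair(pair(pair(0, h(pair(c, c))), pair(c, m(b, b, k(0, b)))), pair(pair(c, c), 0))  →  pair(pair(pair(0, c), pair(c, m(b, b, k(0, b)))), pair(pair(c, c), 0))   [R4 at 1.1.2]
3. pair(pair(pair(0, c), pair(c, m(b, b, k(0, b)))), pair(pair(c, c), 0))  →  pair(pair(pair(0, c), pair(c, m(b, b, 0))), pair(pair(c, c), 0))   [R1 at 1.2.2.3]
4. pair(pair(pair(0, c), pair(c, m(b, b, 0))), pair(pair(c, c), 0))  →  pair(pair(pair(0, c), pair(c, b)), pair(pair(c, c), 0))   [R5 at 1.2.2]

pair(pair(pair(0, c), pair(c, b)), pair(pair(c, c), 0))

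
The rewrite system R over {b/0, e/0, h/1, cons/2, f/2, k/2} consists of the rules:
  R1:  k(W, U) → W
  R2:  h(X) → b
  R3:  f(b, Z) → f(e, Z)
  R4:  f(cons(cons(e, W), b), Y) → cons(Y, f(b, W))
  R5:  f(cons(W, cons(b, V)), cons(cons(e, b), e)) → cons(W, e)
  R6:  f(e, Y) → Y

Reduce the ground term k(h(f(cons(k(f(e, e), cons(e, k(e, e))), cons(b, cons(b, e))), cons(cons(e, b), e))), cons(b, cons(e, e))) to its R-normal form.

1. k(h(f(cons(k(f(e, e), cons(e, k(e, e))), cons(b, cons(b, e))), cons(cons(e, b), e))), cons(b, cons(e, e)))  →  h(f(cons(k(f(e, e), cons(e, k(e, e))), cons(b, cons(b, e))), cons(cons(e, b), e)))   [R1 at ε]
2. h(f(cons(k(f(e, e), cons(e, k(e, e))), cons(b, cons(b, e))), cons(cons(e, b), e)))  →  b   [R2 at ε]

b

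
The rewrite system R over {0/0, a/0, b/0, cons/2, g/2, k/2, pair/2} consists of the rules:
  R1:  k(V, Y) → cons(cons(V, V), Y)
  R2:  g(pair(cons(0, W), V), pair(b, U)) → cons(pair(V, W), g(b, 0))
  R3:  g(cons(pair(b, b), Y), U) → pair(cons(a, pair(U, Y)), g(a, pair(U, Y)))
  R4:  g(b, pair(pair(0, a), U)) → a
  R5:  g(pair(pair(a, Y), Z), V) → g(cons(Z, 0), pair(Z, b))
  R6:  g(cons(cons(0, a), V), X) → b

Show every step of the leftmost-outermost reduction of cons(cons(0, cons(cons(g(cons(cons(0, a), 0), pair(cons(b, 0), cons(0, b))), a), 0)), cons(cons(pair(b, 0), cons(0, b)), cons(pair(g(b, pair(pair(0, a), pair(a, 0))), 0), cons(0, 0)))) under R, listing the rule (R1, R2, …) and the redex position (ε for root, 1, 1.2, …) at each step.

1. cons(cons(0, cons(cons(g(cons(cons(0, a), 0), pair(cons(b, 0), cons(0, b))), a), 0)), cons(cons(pair(b, 0), cons(0, b)), cons(pair(g(b, pair(pair(0, a), pair(a, 0))), 0), cons(0, 0))))  →  cons(cons(0, cons(cons(b, a), 0)), cons(cons(pair(b, 0), cons(0, b)), cons(pair(g(b, pair(pair(0, a), pair(a, 0))), 0), cons(0, 0))))   [R6 at 1.2.1.1]
2. cons(cons(0, cons(cons(b, a), 0)), cons(cons(pair(b, 0), cons(0, b)), cons(pair(g(b, pair(pair(0, a), pair(a, 0))), 0), cons(0, 0))))  →  cons(cons(0, cons(cons(b, a), 0)), cons(cons(pair(b, 0), cons(0, b)), cons(pair(a, 0), cons(0, 0))))   [R4 at 2.2.1.1]

cons(cons(0, cons(cons(b, a), 0)), cons(cons(pair(b, 0), cons(0, b)), cons(pair(a, 0), cons(0, 0))))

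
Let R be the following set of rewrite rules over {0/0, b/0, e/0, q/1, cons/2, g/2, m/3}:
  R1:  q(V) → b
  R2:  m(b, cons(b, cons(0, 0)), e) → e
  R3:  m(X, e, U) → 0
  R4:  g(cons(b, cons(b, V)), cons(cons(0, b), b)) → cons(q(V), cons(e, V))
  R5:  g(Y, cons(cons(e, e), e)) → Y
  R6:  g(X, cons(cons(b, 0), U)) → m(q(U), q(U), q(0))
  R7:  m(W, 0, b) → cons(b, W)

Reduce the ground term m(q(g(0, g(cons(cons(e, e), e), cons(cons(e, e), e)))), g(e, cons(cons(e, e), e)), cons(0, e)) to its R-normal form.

0

1. m(q(g(0, g(cons(cons(e, e), e), cons(cons(e, e), e)))), g(e, cons(cons(e, e), e)), cons(0, e))  →  m(b, g(e, cons(cons(e, e), e)), cons(0, e))   [R1 at 1]
2. m(b, g(e, cons(cons(e, e), e)), cons(0, e))  →  m(b, e, cons(0, e))   [R5 at 2]
3. m(b, e, cons(0, e))  →  0   [R3 at ε]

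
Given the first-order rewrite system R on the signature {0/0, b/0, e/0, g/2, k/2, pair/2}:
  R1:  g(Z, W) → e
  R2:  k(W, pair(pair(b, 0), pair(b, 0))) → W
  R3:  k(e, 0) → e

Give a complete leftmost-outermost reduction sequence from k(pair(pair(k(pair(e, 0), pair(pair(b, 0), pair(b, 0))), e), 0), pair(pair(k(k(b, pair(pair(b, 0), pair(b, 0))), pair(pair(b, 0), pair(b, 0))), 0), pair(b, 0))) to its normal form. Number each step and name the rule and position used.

pair(pair(pair(e, 0), e), 0)

1. k(pair(pair(k(pair(e, 0), pair(pair(b, 0), pair(b, 0))), e), 0), pair(pair(k(k(b, pair(pair(b, 0), pair(b, 0))), pair(pair(b, 0), pair(b, 0))), 0), pair(b, 0)))  →  k(pair(pair(pair(e, 0), e), 0), pair(pair(k(k(b, pair(pair(b, 0), pair(b, 0))), pair(pair(b, 0), pair(b, 0))), 0), pair(b, 0)))   [R2 at 1.1.1]
2. k(pair(pair(pair(e, 0), e), 0), pair(pair(k(k(b, pair(pair(b, 0), pair(b, 0))), pair(pair(b, 0), pair(b, 0))), 0), pair(b, 0)))  →  k(pair(pair(pair(e, 0), e), 0), pair(pair(k(b, pair(pair(b, 0), pair(b, 0))), 0), pair(b, 0)))   [R2 at 2.1.1]
3. k(pair(pair(pair(e, 0), e), 0), pair(pair(k(b, pair(pair(b, 0), pair(b, 0))), 0), pair(b, 0)))  →  k(pair(pair(pair(e, 0), e), 0), pair(pair(b, 0), pair(b, 0)))   [R2 at 2.1.1]
4. k(pair(pair(pair(e, 0), e), 0), pair(pair(b, 0), pair(b, 0)))  →  pair(pair(pair(e, 0), e), 0)   [R2 at ε]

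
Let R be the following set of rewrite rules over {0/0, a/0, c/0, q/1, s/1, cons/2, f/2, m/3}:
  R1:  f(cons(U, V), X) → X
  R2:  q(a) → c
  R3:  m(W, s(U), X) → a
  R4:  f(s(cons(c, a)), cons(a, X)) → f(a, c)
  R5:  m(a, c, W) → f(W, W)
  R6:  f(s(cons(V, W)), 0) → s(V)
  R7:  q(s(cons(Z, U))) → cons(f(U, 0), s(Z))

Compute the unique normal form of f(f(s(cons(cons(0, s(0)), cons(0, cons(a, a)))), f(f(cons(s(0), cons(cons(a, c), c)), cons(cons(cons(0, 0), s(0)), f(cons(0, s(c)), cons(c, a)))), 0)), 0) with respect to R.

1. f(f(s(cons(cons(0, s(0)), cons(0, cons(a, a)))), f(f(cons(s(0), cons(cons(a, c), c)), cons(cons(cons(0, 0), s(0)), f(cons(0, s(c)), cons(c, a)))), 0)), 0)  →  f(f(s(cons(cons(0, s(0)), cons(0, cons(a, a)))), f(cons(cons(cons(0, 0), s(0)), f(cons(0, s(c)), cons(c, a))), 0)), 0)   [R1 at 1.2.1]
2. f(f(s(cons(cons(0, s(0)), cons(0, cons(a, a)))), f(cons(cons(cons(0, 0), s(0)), f(cons(0, s(c)), cons(c, a))), 0)), 0)  →  f(f(s(cons(cons(0, s(0)), cons(0, cons(a, a)))), 0), 0)   [R1 at 1.2]
3. f(f(s(cons(cons(0, s(0)), cons(0, cons(a, a)))), 0), 0)  →  f(s(cons(0, s(0))), 0)   [R6 at 1]
4. f(s(cons(0, s(0))), 0)  →  s(0)   [R6 at ε]

s(0)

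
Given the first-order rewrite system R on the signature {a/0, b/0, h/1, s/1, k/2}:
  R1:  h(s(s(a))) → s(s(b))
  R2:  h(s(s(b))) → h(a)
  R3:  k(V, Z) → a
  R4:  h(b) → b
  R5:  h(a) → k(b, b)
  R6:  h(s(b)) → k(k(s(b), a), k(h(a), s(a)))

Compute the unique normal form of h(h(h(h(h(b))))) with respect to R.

b

1. h(h(h(h(h(b)))))  →  h(h(h(h(b))))   [R4 at 1.1.1.1]
2. h(h(h(h(b))))  →  h(h(h(b)))   [R4 at 1.1.1]
3. h(h(h(b)))  →  h(h(b))   [R4 at 1.1]
4. h(h(b))  →  h(b)   [R4 at 1]
5. h(b)  →  b   [R4 at ε]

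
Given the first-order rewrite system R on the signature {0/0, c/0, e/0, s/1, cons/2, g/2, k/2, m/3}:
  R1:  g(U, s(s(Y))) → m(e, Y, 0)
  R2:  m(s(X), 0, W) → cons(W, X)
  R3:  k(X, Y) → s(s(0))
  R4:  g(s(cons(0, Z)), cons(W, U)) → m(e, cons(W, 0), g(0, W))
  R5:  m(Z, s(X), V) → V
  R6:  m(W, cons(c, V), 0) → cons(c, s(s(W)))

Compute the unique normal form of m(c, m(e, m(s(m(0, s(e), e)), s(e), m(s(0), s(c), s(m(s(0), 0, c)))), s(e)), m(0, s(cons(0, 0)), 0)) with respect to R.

0

1. m(c, m(e, m(s(m(0, s(e), e)), s(e), m(s(0), s(c), s(m(s(0), 0, c)))), s(e)), m(0, s(cons(0, 0)), 0))  →  m(c, m(e, m(s(0), s(c), s(m(s(0), 0, c))), s(e)), m(0, s(cons(0, 0)), 0))   [R5 at 2.2]
2. m(c, m(e, m(s(0), s(c), s(m(s(0), 0, c))), s(e)), m(0, s(cons(0, 0)), 0))  →  m(c, m(e, s(m(s(0), 0, c)), s(e)), m(0, s(cons(0, 0)), 0))   [R5 at 2.2]
3. m(c, m(e, s(m(s(0), 0, c)), s(e)), m(0, s(cons(0, 0)), 0))  →  m(c, s(e), m(0, s(cons(0, 0)), 0))   [R5 at 2]
4. m(c, s(e), m(0, s(cons(0, 0)), 0))  →  m(0, s(cons(0, 0)), 0)   [R5 at ε]
5. m(0, s(cons(0, 0)), 0)  →  0   [R5 at ε]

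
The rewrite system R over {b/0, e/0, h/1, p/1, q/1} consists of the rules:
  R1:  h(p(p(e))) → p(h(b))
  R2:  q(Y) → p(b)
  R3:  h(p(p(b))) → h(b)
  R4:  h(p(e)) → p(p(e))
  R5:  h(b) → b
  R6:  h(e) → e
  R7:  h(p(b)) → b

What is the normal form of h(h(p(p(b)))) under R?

1. h(h(p(p(b))))  →  h(h(b))   [R3 at 1]
2. h(h(b))  →  h(b)   [R5 at 1]
3. h(b)  →  b   [R5 at ε]

b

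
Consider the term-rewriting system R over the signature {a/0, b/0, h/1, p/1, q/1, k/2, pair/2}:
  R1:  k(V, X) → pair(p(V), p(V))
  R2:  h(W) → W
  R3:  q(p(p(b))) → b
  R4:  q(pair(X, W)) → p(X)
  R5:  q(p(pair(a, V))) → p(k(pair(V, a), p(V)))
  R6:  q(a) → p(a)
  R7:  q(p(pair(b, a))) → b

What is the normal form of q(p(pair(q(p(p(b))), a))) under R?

b

1. q(p(pair(q(p(p(b))), a)))  →  q(p(pair(b, a)))   [R3 at 1.1.1]
2. q(p(pair(b, a)))  →  b   [R7 at ε]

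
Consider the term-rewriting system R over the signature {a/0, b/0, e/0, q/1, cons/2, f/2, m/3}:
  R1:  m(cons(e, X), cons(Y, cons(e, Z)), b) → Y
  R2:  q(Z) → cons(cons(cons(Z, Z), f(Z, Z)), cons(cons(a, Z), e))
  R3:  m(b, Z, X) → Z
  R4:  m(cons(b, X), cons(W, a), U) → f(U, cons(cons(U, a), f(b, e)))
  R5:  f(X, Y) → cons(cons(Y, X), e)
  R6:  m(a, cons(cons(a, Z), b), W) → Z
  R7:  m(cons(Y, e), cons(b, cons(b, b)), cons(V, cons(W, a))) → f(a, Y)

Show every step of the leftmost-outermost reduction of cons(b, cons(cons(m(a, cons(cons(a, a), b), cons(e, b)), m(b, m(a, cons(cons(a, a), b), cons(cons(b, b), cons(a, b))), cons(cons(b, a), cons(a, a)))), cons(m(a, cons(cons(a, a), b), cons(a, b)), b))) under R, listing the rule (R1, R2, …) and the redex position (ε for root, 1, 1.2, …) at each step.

cons(b, cons(cons(a, a), cons(a, b)))

1. cons(b, cons(cons(m(a, cons(cons(a, a), b), cons(e, b)), m(b, m(a, cons(cons(a, a), b), cons(cons(b, b), cons(a, b))), cons(cons(b, a), cons(a, a)))), cons(m(a, cons(cons(a, a), b), cons(a, b)), b)))  →  cons(b, cons(cons(a, m(b, m(a, cons(cons(a, a), b), cons(cons(b, b), cons(a, b))), cons(cons(b, a), cons(a, a)))), cons(m(a, cons(cons(a, a), b), cons(a, b)), b)))   [R6 at 2.1.1]
2. cons(b, cons(cons(a, m(b, m(a, cons(cons(a, a), b), cons(cons(b, b), cons(a, b))), cons(cons(b, a), cons(a, a)))), cons(m(a, cons(cons(a, a), b), cons(a, b)), b)))  →  cons(b, cons(cons(a, m(a, cons(cons(a, a), b), cons(cons(b, b), cons(a, b)))), cons(m(a, cons(cons(a, a), b), cons(a, b)), b)))   [R3 at 2.1.2]
3. cons(b, cons(cons(a, m(a, cons(cons(a, a), b), cons(cons(b, b), cons(a, b)))), cons(m(a, cons(cons(a, a), b), cons(a, b)), b)))  →  cons(b, cons(cons(a, a), cons(m(a, cons(cons(a, a), b), cons(a, b)), b)))   [R6 at 2.1.2]
4. cons(b, cons(cons(a, a), cons(m(a, cons(cons(a, a), b), cons(a, b)), b)))  →  cons(b, cons(cons(a, a), cons(a, b)))   [R6 at 2.2.1]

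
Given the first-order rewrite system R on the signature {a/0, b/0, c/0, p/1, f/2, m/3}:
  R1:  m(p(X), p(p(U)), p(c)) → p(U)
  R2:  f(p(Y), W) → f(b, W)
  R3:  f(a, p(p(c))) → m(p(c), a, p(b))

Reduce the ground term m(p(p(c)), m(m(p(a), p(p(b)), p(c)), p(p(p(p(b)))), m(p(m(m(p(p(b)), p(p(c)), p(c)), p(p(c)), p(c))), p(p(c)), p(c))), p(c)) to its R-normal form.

1. m(p(p(c)), m(m(p(a), p(p(b)), p(c)), p(p(p(p(b)))), m(p(m(m(p(p(b)), p(p(c)), p(c)), p(p(c)), p(c))), p(p(c)), p(c))), p(c))  →  m(p(p(c)), m(p(b), p(p(p(p(b)))), m(p(m(m(p(p(b)), p(p(c)), p(c)), p(p(c)), p(c))), p(p(c)), p(c))), p(c))   [R1 at 2.1]
2. m(p(p(c)), m(p(b), p(p(p(p(b)))), m(p(m(m(p(p(b)), p(p(c)), p(c)), p(p(c)), p(c))), p(p(c)), p(c))), p(c))  →  m(p(p(c)), m(p(b), p(p(p(p(b)))), p(c)), p(c))   [R1 at 2.3]
3. m(p(p(c)), m(p(b), p(p(p(p(b)))), p(c)), p(c))  →  m(p(p(c)), p(p(p(b))), p(c))   [R1 at 2]
4. m(p(p(c)), p(p(p(b))), p(c))  →  p(p(b))   [R1 at ε]

p(p(b))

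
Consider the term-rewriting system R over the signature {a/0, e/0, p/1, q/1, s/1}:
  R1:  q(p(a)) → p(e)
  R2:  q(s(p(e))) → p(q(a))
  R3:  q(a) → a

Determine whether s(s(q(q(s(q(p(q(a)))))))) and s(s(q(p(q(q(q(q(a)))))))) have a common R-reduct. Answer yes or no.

yes — NF(t₁) = s(s(p(e))), NF(t₂) = s(s(p(e)))

Reduce t₁ = s(s(q(q(s(q(p(q(a)))))))):
1. s(s(q(q(s(q(p(q(a))))))))  →  s(s(q(q(s(q(p(a)))))))   [R3 at 1.1.1.1.1.1.1]
2. s(s(q(q(s(q(p(a)))))))  →  s(s(q(q(s(p(e))))))   [R1 at 1.1.1.1.1]
3. s(s(q(q(s(p(e))))))  →  s(s(q(p(q(a)))))   [R2 at 1.1.1]
4. s(s(q(p(q(a)))))  →  s(s(q(p(a))))   [R3 at 1.1.1.1]
5. s(s(q(p(a))))  →  s(s(p(e)))   [R1 at 1.1]

Reduce t₂ = s(s(q(p(q(q(q(q(a)))))))):
1. s(s(q(p(q(q(q(q(a))))))))  →  s(s(q(p(q(q(q(a)))))))   [R3 at 1.1.1.1.1.1.1]
2. s(s(q(p(q(q(q(a)))))))  →  s(s(q(p(q(q(a))))))   [R3 at 1.1.1.1.1.1]
3. s(s(q(p(q(q(a))))))  →  s(s(q(p(q(a)))))   [R3 at 1.1.1.1.1]
4. s(s(q(p(q(a)))))  →  s(s(q(p(a))))   [R3 at 1.1.1.1]
5. s(s(q(p(a))))  →  s(s(p(e)))   [R1 at 1.1]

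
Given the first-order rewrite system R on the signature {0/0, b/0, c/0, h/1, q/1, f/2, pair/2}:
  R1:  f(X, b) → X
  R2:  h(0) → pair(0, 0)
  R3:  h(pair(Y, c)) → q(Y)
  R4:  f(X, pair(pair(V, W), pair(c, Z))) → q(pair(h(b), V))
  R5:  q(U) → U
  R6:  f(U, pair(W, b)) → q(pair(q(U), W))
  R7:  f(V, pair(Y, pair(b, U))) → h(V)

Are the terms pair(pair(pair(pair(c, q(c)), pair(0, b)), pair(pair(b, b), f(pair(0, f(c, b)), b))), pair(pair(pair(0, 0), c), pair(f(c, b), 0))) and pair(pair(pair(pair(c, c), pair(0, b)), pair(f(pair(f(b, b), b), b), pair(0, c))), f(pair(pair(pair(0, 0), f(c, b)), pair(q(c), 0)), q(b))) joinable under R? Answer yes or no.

yes — NF(t₁) = pair(pair(pair(pair(c, c), pair(0, b)), pair(pair(b, b), pair(0, c))), pair(pair(pair(0, 0), c), pair(c, 0))), NF(t₂) = pair(pair(pair(pair(c, c), pair(0, b)), pair(pair(b, b), pair(0, c))), pair(pair(pair(0, 0), c), pair(c, 0)))

Reduce t₁ = pair(pair(pair(pair(c, q(c)), pair(0, b)), pair(pair(b, b), f(pair(0, f(c, b)), b))), pair(pair(pair(0, 0), c), pair(f(c, b), 0))):
1. pair(pair(pair(pair(c, q(c)), pair(0, b)), pair(pair(b, b), f(pair(0, f(c, b)), b))), pair(pair(pair(0, 0), c), pair(f(c, b), 0)))  →  pair(pair(pair(pair(c, c), pair(0, b)), pair(pair(b, b), f(pair(0, f(c, b)), b))), pair(pair(pair(0, 0), c), pair(f(c, b), 0)))   [R5 at 1.1.1.2]
2. pair(pair(pair(pair(c, c), pair(0, b)), pair(pair(b, b), f(pair(0, f(c, b)), b))), pair(pair(pair(0, 0), c), pair(f(c, b), 0)))  →  pair(pair(pair(pair(c, c), pair(0, b)), pair(pair(b, b), pair(0, f(c, b)))), pair(pair(pair(0, 0), c), pair(f(c, b), 0)))   [R1 at 1.2.2]
3. pair(pair(pair(pair(c, c), pair(0, b)), pair(pair(b, b), pair(0, f(c, b)))), pair(pair(pair(0, 0), c), pair(f(c, b), 0)))  →  pair(pair(pair(pair(c, c), pair(0, b)), pair(pair(b, b), pair(0, c))), pair(pair(pair(0, 0), c), pair(f(c, b), 0)))   [R1 at 1.2.2.2]
4. pair(pair(pair(pair(c, c), pair(0, b)), pair(pair(b, b), pair(0, c))), pair(pair(pair(0, 0), c), pair(f(c, b), 0)))  →  pair(pair(pair(pair(c, c), pair(0, b)), pair(pair(b, b), pair(0, c))), pair(pair(pair(0, 0), c), pair(c, 0)))   [R1 at 2.2.1]

Reduce t₂ = pair(pair(pair(pair(c, c), pair(0, b)), pair(f(pair(f(b, b), b), b), pair(0, c))), f(pair(pair(pair(0, 0), f(c, b)), pair(q(c), 0)), q(b))):
1. pair(pair(pair(pair(c, c), pair(0, b)), pair(f(pair(f(b, b), b), b), pair(0, c))), f(pair(pair(pair(0, 0), f(c, b)), pair(q(c), 0)), q(b)))  →  pair(pair(pair(pair(c, c), pair(0, b)), pair(pair(f(b, b), b), pair(0, c))), f(pair(pair(pair(0, 0), f(c, b)), pair(q(c), 0)), q(b)))   [R1 at 1.2.1]
2. pair(pair(pair(pair(c, c), pair(0, b)), pair(pair(f(b, b), b), pair(0, c))), f(pair(pair(pair(0, 0), f(c, b)), pair(q(c), 0)), q(b)))  →  pair(pair(pair(pair(c, c), pair(0, b)), pair(pair(b, b), pair(0, c))), f(pair(pair(pair(0, 0), f(c, b)), pair(q(c), 0)), q(b)))   [R1 at 1.2.1.1]
3. pair(pair(pair(pair(c, c), pair(0, b)), pair(pair(b, b), pair(0, c))), f(pair(pair(pair(0, 0), f(c, b)), pair(q(c), 0)), q(b)))  →  pair(pair(pair(pair(c, c), pair(0, b)), pair(pair(b, b), pair(0, c))), f(pair(pair(pair(0, 0), c), pair(q(c), 0)), q(b)))   [R1 at 2.1.1.2]
4. pair(pair(pair(pair(c, c), pair(0, b)), pair(pair(b, b), pair(0, c))), f(pair(pair(pair(0, 0), c), pair(q(c), 0)), q(b)))  →  pair(pair(pair(pair(c, c), pair(0, b)), pair(pair(b, b), pair(0, c))), f(pair(pair(pair(0, 0), c), pair(c, 0)), q(b)))   [R5 at 2.1.2.1]
5. pair(pair(pair(pair(c, c), pair(0, b)), pair(pair(b, b), pair(0, c))), f(pair(pair(pair(0, 0), c), pair(c, 0)), q(b)))  →  pair(pair(pair(pair(c, c), pair(0, b)), pair(pair(b, b), pair(0, c))), f(pair(pair(pair(0, 0), c), pair(c, 0)), b))   [R5 at 2.2]
6. pair(pair(pair(pair(c, c), pair(0, b)), pair(pair(b, b), pair(0, c))), f(pair(pair(pair(0, 0), c), pair(c, 0)), b))  →  pair(pair(pair(pair(c, c), pair(0, b)), pair(pair(b, b), pair(0, c))), pair(pair(pair(0, 0), c), pair(c, 0)))   [R1 at 2]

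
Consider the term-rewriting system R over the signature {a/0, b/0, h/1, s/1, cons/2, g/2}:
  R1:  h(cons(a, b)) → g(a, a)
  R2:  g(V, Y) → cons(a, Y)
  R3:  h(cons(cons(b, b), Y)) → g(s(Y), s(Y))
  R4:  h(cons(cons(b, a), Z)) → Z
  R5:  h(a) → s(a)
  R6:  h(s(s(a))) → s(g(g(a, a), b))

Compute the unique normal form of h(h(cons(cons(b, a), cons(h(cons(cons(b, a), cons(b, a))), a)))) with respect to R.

a

1. h(h(cons(cons(b, a), cons(h(cons(cons(b, a), cons(b, a))), a))))  →  h(cons(h(cons(cons(b, a), cons(b, a))), a))   [R4 at 1]
2. h(cons(h(cons(cons(b, a), cons(b, a))), a))  →  h(cons(cons(b, a), a))   [R4 at 1.1]
3. h(cons(cons(b, a), a))  →  a   [R4 at ε]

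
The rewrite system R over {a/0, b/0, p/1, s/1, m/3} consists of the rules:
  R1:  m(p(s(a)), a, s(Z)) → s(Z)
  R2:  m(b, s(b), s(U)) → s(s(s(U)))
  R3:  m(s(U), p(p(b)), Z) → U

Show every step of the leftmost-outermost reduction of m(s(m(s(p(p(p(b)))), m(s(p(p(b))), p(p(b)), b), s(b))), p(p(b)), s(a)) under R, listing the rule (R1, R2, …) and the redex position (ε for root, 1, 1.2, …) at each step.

p(p(p(b)))

1. m(s(m(s(p(p(p(b)))), m(s(p(p(b))), p(p(b)), b), s(b))), p(p(b)), s(a))  →  m(s(p(p(p(b)))), m(s(p(p(b))), p(p(b)), b), s(b))   [R3 at ε]
2. m(s(p(p(p(b)))), m(s(p(p(b))), p(p(b)), b), s(b))  →  m(s(p(p(p(b)))), p(p(b)), s(b))   [R3 at 2]
3. m(s(p(p(p(b)))), p(p(b)), s(b))  →  p(p(p(b)))   [R3 at ε]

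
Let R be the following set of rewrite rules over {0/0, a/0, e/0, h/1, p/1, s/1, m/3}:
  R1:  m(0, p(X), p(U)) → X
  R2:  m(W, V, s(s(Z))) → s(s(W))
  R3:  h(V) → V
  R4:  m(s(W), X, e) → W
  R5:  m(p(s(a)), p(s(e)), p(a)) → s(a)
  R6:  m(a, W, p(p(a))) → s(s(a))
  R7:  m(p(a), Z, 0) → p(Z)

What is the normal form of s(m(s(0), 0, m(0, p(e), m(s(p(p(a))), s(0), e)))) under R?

1. s(m(s(0), 0, m(0, p(e), m(s(p(p(a))), s(0), e))))  →  s(m(s(0), 0, m(0, p(e), p(p(a)))))   [R4 at 1.3.3]
2. s(m(s(0), 0, m(0, p(e), p(p(a)))))  →  s(m(s(0), 0, e))   [R1 at 1.3]
3. s(m(s(0), 0, e))  →  s(0)   [R4 at 1]

s(0)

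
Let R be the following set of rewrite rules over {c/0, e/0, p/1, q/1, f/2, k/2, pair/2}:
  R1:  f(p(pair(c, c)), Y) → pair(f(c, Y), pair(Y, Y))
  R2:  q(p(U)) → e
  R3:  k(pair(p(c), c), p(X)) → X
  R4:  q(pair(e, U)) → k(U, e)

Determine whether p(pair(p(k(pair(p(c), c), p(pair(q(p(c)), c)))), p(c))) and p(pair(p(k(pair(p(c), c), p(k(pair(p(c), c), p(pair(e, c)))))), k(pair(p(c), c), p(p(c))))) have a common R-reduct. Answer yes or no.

Reduce t₁ = p(pair(p(k(pair(p(c), c), p(pair(q(p(c)), c)))), p(c))):
1. p(pair(p(k(pair(p(c), c), p(pair(q(p(c)), c)))), p(c)))  →  p(pair(p(pair(q(p(c)), c)), p(c)))   [R3 at 1.1.1]
2. p(pair(p(pair(q(p(c)), c)), p(c)))  →  p(pair(p(pair(e, c)), p(c)))   [R2 at 1.1.1.1]

Reduce t₂ = p(pair(p(k(pair(p(c), c), p(k(pair(p(c), c), p(pair(e, c)))))), k(pair(p(c), c), p(p(c))))):
1. p(pair(p(k(pair(p(c), c), p(k(pair(p(c), c), p(pair(e, c)))))), k(pair(p(c), c), p(p(c)))))  →  p(pair(p(k(pair(p(c), c), p(pair(e, c)))), k(pair(p(c), c), p(p(c)))))   [R3 at 1.1.1]
2. p(pair(p(k(pair(p(c), c), p(pair(e, c)))), k(pair(p(c), c), p(p(c)))))  →  p(pair(p(pair(e, c)), k(pair(p(c), c), p(p(c)))))   [R3 at 1.1.1]
3. p(pair(p(pair(e, c)), k(pair(p(c), c), p(p(c)))))  →  p(pair(p(pair(e, c)), p(c)))   [R3 at 1.2]

yes — NF(t₁) = p(pair(p(pair(e, c)), p(c))), NF(t₂) = p(pair(p(pair(e, c)), p(c)))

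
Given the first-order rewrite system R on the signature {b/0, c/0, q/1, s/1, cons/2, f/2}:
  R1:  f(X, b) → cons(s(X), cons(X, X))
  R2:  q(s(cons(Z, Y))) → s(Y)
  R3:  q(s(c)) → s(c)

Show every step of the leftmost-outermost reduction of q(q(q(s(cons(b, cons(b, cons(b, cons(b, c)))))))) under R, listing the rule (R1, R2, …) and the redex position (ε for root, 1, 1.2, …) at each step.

s(cons(b, c))

1. q(q(q(s(cons(b, cons(b, cons(b, cons(b, c))))))))  →  q(q(s(cons(b, cons(b, cons(b, c))))))   [R2 at 1.1]
2. q(q(s(cons(b, cons(b, cons(b, c))))))  →  q(s(cons(b, cons(b, c))))   [R2 at 1]
3. q(s(cons(b, cons(b, c))))  →  s(cons(b, c))   [R2 at ε]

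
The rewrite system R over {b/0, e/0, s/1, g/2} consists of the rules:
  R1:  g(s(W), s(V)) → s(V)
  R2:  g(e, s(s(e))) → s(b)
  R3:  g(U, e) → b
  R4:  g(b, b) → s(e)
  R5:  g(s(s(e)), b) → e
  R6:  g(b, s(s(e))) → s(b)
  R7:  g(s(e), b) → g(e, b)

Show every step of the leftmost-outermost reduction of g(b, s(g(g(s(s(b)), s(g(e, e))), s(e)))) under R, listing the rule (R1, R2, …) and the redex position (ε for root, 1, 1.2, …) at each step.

1. g(b, s(g(g(s(s(b)), s(g(e, e))), s(e))))  →  g(b, s(g(s(g(e, e)), s(e))))   [R1 at 2.1.1]
2. g(b, s(g(s(g(e, e)), s(e))))  →  g(b, s(s(e)))   [R1 at 2.1]
3. g(b, s(s(e)))  →  s(b)   [R6 at ε]

s(b)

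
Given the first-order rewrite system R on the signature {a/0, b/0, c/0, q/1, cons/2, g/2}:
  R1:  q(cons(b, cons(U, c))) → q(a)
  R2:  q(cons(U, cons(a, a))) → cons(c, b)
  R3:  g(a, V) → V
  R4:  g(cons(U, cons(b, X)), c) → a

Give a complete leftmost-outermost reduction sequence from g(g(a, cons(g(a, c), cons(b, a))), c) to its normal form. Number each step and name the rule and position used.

1. g(g(a, cons(g(a, c), cons(b, a))), c)  →  g(cons(g(a, c), cons(b, a)), c)   [R3 at 1]
2. g(cons(g(a, c), cons(b, a)), c)  →  a   [R4 at ε]

a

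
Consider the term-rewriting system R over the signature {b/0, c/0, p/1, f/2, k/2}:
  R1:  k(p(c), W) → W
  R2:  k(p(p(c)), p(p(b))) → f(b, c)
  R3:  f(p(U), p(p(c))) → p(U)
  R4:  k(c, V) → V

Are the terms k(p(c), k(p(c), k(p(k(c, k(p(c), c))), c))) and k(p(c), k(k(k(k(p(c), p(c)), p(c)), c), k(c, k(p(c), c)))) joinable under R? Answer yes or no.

yes — NF(t₁) = c, NF(t₂) = c

Reduce t₁ = k(p(c), k(p(c), k(p(k(c, k(p(c), c))), c))):
1. k(p(c), k(p(c), k(p(k(c, k(p(c), c))), c)))  →  k(p(c), k(p(k(c, k(p(c), c))), c))   [R1 at ε]
2. k(p(c), k(p(k(c, k(p(c), c))), c))  →  k(p(k(c, k(p(c), c))), c)   [R1 at ε]
3. k(p(k(c, k(p(c), c))), c)  →  k(p(k(p(c), c)), c)   [R4 at 1.1]
4. k(p(k(p(c), c)), c)  →  k(p(c), c)   [R1 at 1.1]
5. k(p(c), c)  →  c   [R1 at ε]

Reduce t₂ = k(p(c), k(k(k(k(p(c), p(c)), p(c)), c), k(c, k(p(c), c)))):
1. k(p(c), k(k(k(k(p(c), p(c)), p(c)), c), k(c, k(p(c), c))))  →  k(k(k(k(p(c), p(c)), p(c)), c), k(c, k(p(c), c)))   [R1 at ε]
2. k(k(k(k(p(c), p(c)), p(c)), c), k(c, k(p(c), c)))  →  k(k(k(p(c), p(c)), c), k(c, k(p(c), c)))   [R1 at 1.1.1]
3. k(k(k(p(c), p(c)), c), k(c, k(p(c), c)))  →  k(k(p(c), c), k(c, k(p(c), c)))   [R1 at 1.1]
4. k(k(p(c), c), k(c, k(p(c), c)))  →  k(c, k(c, k(p(c), c)))   [R1 at 1]
5. k(c, k(c, k(p(c), c)))  →  k(c, k(p(c), c))   [R4 at ε]
6. k(c, k(p(c), c))  →  k(p(c), c)   [R4 at ε]
7. k(p(c), c)  →  c   [R1 at ε]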